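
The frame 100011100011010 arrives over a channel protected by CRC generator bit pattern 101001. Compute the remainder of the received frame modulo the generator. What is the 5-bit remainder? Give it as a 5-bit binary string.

Modulo-2 division of 100011100011010 by 101001:
  pos 0: 100011 XOR 101001 = 001010
  pos 2: 101010 XOR 101001 = 000011
  pos 6: 110011 XOR 101001 = 011010
  pos 7: 110100 XOR 101001 = 011101
  pos 8: 111011 XOR 101001 = 010010
  pos 9: 100100 XOR 101001 = 001101
Remainder = 01101 (nonzero — an error is detected).

01101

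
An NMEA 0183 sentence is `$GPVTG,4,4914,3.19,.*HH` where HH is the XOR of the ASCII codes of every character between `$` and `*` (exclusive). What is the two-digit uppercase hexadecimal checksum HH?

XOR the ASCII codes of the payload characters:
  'G' = 0x47 → acc = 0x47
  'P' = 0x50 → acc = 0x17
  'V' = 0x56 → acc = 0x41
  'T' = 0x54 → acc = 0x15
  'G' = 0x47 → acc = 0x52
  ',' = 0x2C → acc = 0x7E
  '4' = 0x34 → acc = 0x4A
  ',' = 0x2C → acc = 0x66
  '4' = 0x34 → acc = 0x52
  '9' = 0x39 → acc = 0x6B
  '1' = 0x31 → acc = 0x5A
  '4' = 0x34 → acc = 0x6E
  ',' = 0x2C → acc = 0x42
  '3' = 0x33 → acc = 0x71
  '.' = 0x2E → acc = 0x5F
  '1' = 0x31 → acc = 0x6E
  '9' = 0x39 → acc = 0x57
  ',' = 0x2C → acc = 0x7B
  '.' = 0x2E → acc = 0x55
Checksum = 0x55.

55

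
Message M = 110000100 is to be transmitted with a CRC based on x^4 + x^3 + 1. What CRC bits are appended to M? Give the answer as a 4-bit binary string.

0001

Append 4 zeros: 1100001000000. Divide by 11001 (XOR where the leading bit is 1):
  pos 0: 11000 XOR 11001 = 00001
  pos 4: 10100 XOR 11001 = 01101
  pos 5: 11010 XOR 11001 = 00011
  pos 8: 11000 XOR 11001 = 00001
Remainder (last 4 bits) = 0001. This is the CRC / FCS.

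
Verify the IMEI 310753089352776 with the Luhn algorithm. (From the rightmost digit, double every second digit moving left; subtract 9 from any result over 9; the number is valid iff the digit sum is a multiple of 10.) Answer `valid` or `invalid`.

From the right, keep odd positions and double even positions (subtract 9 from any doubled value over 9):
  doubled (positions 2,4,...): 5 4 6 7 6 5 2 → sum 35
  kept (positions 1,3,...): 6 7 5 9 0 5 0 3 → sum 35
Total = 70.
70 mod 10 = 0, so the number is valid.

valid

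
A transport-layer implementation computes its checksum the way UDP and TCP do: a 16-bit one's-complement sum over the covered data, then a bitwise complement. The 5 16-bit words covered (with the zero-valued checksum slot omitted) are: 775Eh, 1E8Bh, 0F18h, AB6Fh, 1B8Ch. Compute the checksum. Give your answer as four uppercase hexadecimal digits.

One's-complement addition (fold any carry out of bit 15 back into bit 0):
  0x775E + 0x1E8B = 0x095E9
  0x95E9 + 0x0F18 = 0x0A501
  0xA501 + 0xAB6F = 0x15070 → wrap carry → 0x5071
  0x5071 + 0x1B8C = 0x06BFD
One's-complement sum = 0x6BFD.
Checksum = ~0x6BFD & 0xFFFF = 0x9402.

9402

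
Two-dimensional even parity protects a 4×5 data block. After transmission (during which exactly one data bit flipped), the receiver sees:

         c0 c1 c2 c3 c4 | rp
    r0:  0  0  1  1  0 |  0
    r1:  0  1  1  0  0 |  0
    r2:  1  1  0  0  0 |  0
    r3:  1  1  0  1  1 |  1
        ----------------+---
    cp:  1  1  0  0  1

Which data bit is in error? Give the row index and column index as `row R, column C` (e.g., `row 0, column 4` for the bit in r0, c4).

row 3, column 0

Recompute each row's even parity and compare to rp:
  r0: data parity 0, sent rp 0 → ok
  r1: data parity 0, sent rp 0 → ok
  r2: data parity 0, sent rp 0 → ok
  r3: data parity 0, sent rp 1 → mismatch
Recompute each column's even parity and compare to cp:
  c0: data parity 0, sent cp 1 → mismatch
  c1: data parity 1, sent cp 1 → ok
  c2: data parity 0, sent cp 0 → ok
  c3: data parity 0, sent cp 0 → ok
  c4: data parity 1, sent cp 1 → ok
Exactly one row (r3) and one column (c0) fail → the flipped bit is at their intersection.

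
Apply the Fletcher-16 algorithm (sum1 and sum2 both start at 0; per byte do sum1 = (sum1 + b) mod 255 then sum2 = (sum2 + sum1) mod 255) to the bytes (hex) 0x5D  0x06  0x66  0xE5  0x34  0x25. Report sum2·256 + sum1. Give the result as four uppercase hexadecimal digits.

Running sums (mod 255):
  after byte 0 (0x5D): sum1=93, sum2=93
  after byte 1 (0x06): sum1=99, sum2=192
  after byte 2 (0x66): sum1=201, sum2=138
  after byte 3 (0xE5): sum1=175, sum2=58
  after byte 4 (0x34): sum1=227, sum2=30
  after byte 5 (0x25): sum1=9, sum2=39
Checksum = sum2·256 + sum1 = 39·256 + 9 = 9993 = 0x2709.

2709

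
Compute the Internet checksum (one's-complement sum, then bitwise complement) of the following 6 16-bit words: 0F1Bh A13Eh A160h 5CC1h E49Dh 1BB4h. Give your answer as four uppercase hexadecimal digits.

One's-complement addition (fold any carry out of bit 15 back into bit 0):
  0x0F1B + 0xA13E = 0x0B059
  0xB059 + 0xA160 = 0x151B9 → wrap carry → 0x51BA
  0x51BA + 0x5CC1 = 0x0AE7B
  0xAE7B + 0xE49D = 0x19318 → wrap carry → 0x9319
  0x9319 + 0x1BB4 = 0x0AECD
One's-complement sum = 0xAECD.
Checksum = ~0xAECD & 0xFFFF = 0x5132.

5132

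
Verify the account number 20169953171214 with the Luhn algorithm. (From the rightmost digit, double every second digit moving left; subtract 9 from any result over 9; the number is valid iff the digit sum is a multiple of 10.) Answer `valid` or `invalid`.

From the right, keep odd positions and double even positions (subtract 9 from any doubled value over 9):
  doubled (positions 2,4,...): 2 2 2 1 9 2 4 → sum 22
  kept (positions 1,3,...): 4 2 7 3 9 6 0 → sum 31
Total = 53.
53 mod 10 = 3, so the number is invalid.

invalid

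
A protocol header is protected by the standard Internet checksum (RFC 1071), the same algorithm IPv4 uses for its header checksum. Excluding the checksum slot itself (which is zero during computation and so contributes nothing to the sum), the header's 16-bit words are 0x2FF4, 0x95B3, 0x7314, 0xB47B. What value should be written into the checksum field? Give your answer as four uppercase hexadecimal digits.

12C8

One's-complement addition (fold any carry out of bit 15 back into bit 0):
  0x2FF4 + 0x95B3 = 0x0C5A7
  0xC5A7 + 0x7314 = 0x138BB → wrap carry → 0x38BC
  0x38BC + 0xB47B = 0x0ED37
One's-complement sum = 0xED37.
Checksum = ~0xED37 & 0xFFFF = 0x12C8.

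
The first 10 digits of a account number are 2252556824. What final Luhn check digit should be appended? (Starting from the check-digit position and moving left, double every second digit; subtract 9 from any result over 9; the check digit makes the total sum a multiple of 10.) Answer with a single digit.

6

Partial digits right→left: 4 2 8 6 5 5 2 5 2 2
Double every second digit counting from the check-digit position (so the 1st, 3rd, 5th, ... of the partial from the right).
  doubled (with −9 where >9): 8 7 1 4 4 → sum 24
  kept as-is: 2 6 5 5 2 → sum 20
Total = 24 + 20 = 44.
Check digit = (10 − (44 mod 10)) mod 10 = 6.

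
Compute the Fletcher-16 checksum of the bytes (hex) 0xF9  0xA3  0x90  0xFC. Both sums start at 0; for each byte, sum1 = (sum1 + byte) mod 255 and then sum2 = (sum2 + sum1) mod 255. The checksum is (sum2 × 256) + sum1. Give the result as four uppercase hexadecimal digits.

F02B

Running sums (mod 255):
  after byte 0 (0xF9): sum1=249, sum2=249
  after byte 1 (0xA3): sum1=157, sum2=151
  after byte 2 (0x90): sum1=46, sum2=197
  after byte 3 (0xFC): sum1=43, sum2=240
Checksum = sum2·256 + sum1 = 240·256 + 43 = 61483 = 0xF02B.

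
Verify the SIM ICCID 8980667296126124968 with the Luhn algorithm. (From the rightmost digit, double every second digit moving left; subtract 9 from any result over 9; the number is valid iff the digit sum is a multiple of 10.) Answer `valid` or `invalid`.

From the right, keep odd positions and double even positions (subtract 9 from any doubled value over 9):
  doubled (positions 2,4,...): 3 8 2 4 3 4 3 0 9 → sum 36
  kept (positions 1,3,...): 8 9 2 6 1 9 7 6 8 8 → sum 64
Total = 100.
100 mod 10 = 0, so the number is valid.

valid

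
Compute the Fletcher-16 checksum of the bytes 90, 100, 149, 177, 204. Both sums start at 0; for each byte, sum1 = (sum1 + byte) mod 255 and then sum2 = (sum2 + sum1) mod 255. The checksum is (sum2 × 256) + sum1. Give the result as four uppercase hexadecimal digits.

Running sums (mod 255):
  after byte 0 (90): sum1=90, sum2=90
  after byte 1 (100): sum1=190, sum2=25
  after byte 2 (149): sum1=84, sum2=109
  after byte 3 (177): sum1=6, sum2=115
  after byte 4 (204): sum1=210, sum2=70
Checksum = sum2·256 + sum1 = 70·256 + 210 = 18130 = 0x46D2.

46D2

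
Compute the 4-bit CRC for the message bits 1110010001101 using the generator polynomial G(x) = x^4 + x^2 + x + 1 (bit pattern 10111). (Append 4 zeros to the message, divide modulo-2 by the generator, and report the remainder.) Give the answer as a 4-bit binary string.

1101

Append 4 zeros: 11100100011010000. Divide by 10111 (XOR where the leading bit is 1):
  pos 0: 11100 XOR 10111 = 01011
  pos 1: 10111 XOR 10111 = 00000
  pos 9: 11010 XOR 10111 = 01101
  pos 10: 11010 XOR 10111 = 01101
  pos 11: 11010 XOR 10111 = 01101
  pos 12: 11010 XOR 10111 = 01101
Remainder (last 4 bits) = 1101. This is the CRC / FCS.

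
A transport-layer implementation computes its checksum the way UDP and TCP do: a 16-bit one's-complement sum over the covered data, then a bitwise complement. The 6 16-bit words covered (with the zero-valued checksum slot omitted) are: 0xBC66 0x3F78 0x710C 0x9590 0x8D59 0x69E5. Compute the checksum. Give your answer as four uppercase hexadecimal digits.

0645

One's-complement addition (fold any carry out of bit 15 back into bit 0):
  0xBC66 + 0x3F78 = 0x0FBDE
  0xFBDE + 0x710C = 0x16CEA → wrap carry → 0x6CEB
  0x6CEB + 0x9590 = 0x1027B → wrap carry → 0x027C
  0x027C + 0x8D59 = 0x08FD5
  0x8FD5 + 0x69E5 = 0x0F9BA
One's-complement sum = 0xF9BA.
Checksum = ~0xF9BA & 0xFFFF = 0x0645.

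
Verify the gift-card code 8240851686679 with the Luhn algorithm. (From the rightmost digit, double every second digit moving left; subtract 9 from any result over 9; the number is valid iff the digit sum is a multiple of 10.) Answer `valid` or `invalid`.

valid

From the right, keep odd positions and double even positions (subtract 9 from any doubled value over 9):
  doubled (positions 2,4,...): 5 3 3 1 0 4 → sum 16
  kept (positions 1,3,...): 9 6 8 1 8 4 8 → sum 44
Total = 60.
60 mod 10 = 0, so the number is valid.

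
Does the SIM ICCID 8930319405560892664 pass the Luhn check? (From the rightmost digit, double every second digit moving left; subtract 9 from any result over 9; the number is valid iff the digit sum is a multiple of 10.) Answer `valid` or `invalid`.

invalid

From the right, keep odd positions and double even positions (subtract 9 from any doubled value over 9):
  doubled (positions 2,4,...): 3 4 7 3 1 8 2 0 9 → sum 37
  kept (positions 1,3,...): 4 6 9 0 5 0 9 3 3 8 → sum 47
Total = 84.
84 mod 10 = 4, so the number is invalid.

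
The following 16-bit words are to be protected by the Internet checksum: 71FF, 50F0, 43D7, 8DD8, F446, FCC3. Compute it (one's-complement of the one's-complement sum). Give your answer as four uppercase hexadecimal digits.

One's-complement addition (fold any carry out of bit 15 back into bit 0):
  0x71FF + 0x50F0 = 0x0C2EF
  0xC2EF + 0x43D7 = 0x106C6 → wrap carry → 0x06C7
  0x06C7 + 0x8DD8 = 0x0949F
  0x949F + 0xF446 = 0x188E5 → wrap carry → 0x88E6
  0x88E6 + 0xFCC3 = 0x185A9 → wrap carry → 0x85AA
One's-complement sum = 0x85AA.
Checksum = ~0x85AA & 0xFFFF = 0x7A55.

7A55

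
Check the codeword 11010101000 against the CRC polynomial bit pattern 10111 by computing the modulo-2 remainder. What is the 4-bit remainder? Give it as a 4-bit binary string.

1011

Modulo-2 division of 11010101000 by 10111:
  pos 0: 11010 XOR 10111 = 01101
  pos 1: 11011 XOR 10111 = 01100
  pos 2: 11000 XOR 10111 = 01111
  pos 3: 11111 XOR 10111 = 01000
  pos 4: 10000 XOR 10111 = 00111
  pos 6: 11100 XOR 10111 = 01011
Remainder = 1011 (nonzero — an error is detected).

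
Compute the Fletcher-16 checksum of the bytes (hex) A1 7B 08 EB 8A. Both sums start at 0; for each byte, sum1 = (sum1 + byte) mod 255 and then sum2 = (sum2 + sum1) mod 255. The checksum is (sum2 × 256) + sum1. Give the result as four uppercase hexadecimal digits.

Running sums (mod 255):
  after byte 0 (A1): sum1=161, sum2=161
  after byte 1 (7B): sum1=29, sum2=190
  after byte 2 (08): sum1=37, sum2=227
  after byte 3 (EB): sum1=17, sum2=244
  after byte 4 (8A): sum1=155, sum2=144
Checksum = sum2·256 + sum1 = 144·256 + 155 = 37019 = 0x909B.

909B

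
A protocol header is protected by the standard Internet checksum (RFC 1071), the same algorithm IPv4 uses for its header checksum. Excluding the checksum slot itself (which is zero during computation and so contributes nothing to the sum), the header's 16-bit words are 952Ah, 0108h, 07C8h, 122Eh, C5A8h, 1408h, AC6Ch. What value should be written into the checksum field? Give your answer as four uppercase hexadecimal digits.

C9B9

One's-complement addition (fold any carry out of bit 15 back into bit 0):
  0x952A + 0x0108 = 0x09632
  0x9632 + 0x07C8 = 0x09DFA
  0x9DFA + 0x122E = 0x0B028
  0xB028 + 0xC5A8 = 0x175D0 → wrap carry → 0x75D1
  0x75D1 + 0x1408 = 0x089D9
  0x89D9 + 0xAC6C = 0x13645 → wrap carry → 0x3646
One's-complement sum = 0x3646.
Checksum = ~0x3646 & 0xFFFF = 0xC9B9.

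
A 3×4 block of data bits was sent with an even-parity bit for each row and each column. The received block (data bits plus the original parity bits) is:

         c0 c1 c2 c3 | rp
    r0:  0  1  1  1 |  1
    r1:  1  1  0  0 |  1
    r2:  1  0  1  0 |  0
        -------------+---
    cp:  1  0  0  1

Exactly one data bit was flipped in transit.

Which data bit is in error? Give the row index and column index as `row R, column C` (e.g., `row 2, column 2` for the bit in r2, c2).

Recompute each row's even parity and compare to rp:
  r0: data parity 1, sent rp 1 → ok
  r1: data parity 0, sent rp 1 → mismatch
  r2: data parity 0, sent rp 0 → ok
Recompute each column's even parity and compare to cp:
  c0: data parity 0, sent cp 1 → mismatch
  c1: data parity 0, sent cp 0 → ok
  c2: data parity 0, sent cp 0 → ok
  c3: data parity 1, sent cp 1 → ok
Exactly one row (r1) and one column (c0) fail → the flipped bit is at their intersection.

row 1, column 0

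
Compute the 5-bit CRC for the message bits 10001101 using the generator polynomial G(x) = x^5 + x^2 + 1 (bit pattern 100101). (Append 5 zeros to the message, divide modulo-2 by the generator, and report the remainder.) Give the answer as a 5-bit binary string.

Append 5 zeros: 1000110100000. Divide by 100101 (XOR where the leading bit is 1):
  pos 0: 100011 XOR 100101 = 000110
  pos 3: 110010 XOR 100101 = 010111
  pos 4: 101110 XOR 100101 = 001011
  pos 6: 101100 XOR 100101 = 001001
Remainder (last 5 bits) = 10010. This is the CRC / FCS.

10010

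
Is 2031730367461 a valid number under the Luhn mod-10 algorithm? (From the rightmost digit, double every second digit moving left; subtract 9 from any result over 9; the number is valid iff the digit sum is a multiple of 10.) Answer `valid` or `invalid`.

From the right, keep odd positions and double even positions (subtract 9 from any doubled value over 9):
  doubled (positions 2,4,...): 3 5 6 6 2 0 → sum 22
  kept (positions 1,3,...): 1 4 6 0 7 3 2 → sum 23
Total = 45.
45 mod 10 = 5, so the number is invalid.

invalid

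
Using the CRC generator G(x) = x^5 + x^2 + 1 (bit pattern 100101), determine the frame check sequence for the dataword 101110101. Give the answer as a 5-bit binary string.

00001

Append 5 zeros: 10111010100000. Divide by 100101 (XOR where the leading bit is 1):
  pos 0: 101110 XOR 100101 = 001011
  pos 2: 101110 XOR 100101 = 001011
  pos 4: 101110 XOR 100101 = 001011
  pos 6: 101100 XOR 100101 = 001001
  pos 8: 100100 XOR 100101 = 000001
Remainder (last 5 bits) = 00001. This is the CRC / FCS.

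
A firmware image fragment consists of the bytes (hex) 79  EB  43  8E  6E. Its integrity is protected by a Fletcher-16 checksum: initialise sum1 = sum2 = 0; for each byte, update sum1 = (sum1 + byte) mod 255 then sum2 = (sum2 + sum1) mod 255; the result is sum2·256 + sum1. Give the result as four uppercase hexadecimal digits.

Running sums (mod 255):
  after byte 0 (79): sum1=121, sum2=121
  after byte 1 (EB): sum1=101, sum2=222
  after byte 2 (43): sum1=168, sum2=135
  after byte 3 (8E): sum1=55, sum2=190
  after byte 4 (6E): sum1=165, sum2=100
Checksum = sum2·256 + sum1 = 100·256 + 165 = 25765 = 0x64A5.

64A5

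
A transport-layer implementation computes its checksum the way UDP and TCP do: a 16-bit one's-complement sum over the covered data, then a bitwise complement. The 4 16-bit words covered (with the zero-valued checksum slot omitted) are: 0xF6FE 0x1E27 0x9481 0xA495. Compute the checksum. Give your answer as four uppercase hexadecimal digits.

B1C2

One's-complement addition (fold any carry out of bit 15 back into bit 0):
  0xF6FE + 0x1E27 = 0x11525 → wrap carry → 0x1526
  0x1526 + 0x9481 = 0x0A9A7
  0xA9A7 + 0xA495 = 0x14E3C → wrap carry → 0x4E3D
One's-complement sum = 0x4E3D.
Checksum = ~0x4E3D & 0xFFFF = 0xB1C2.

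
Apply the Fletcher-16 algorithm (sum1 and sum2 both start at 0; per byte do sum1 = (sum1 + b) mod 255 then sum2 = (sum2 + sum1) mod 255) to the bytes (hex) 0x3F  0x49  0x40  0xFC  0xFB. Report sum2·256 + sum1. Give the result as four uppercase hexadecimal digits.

Running sums (mod 255):
  after byte 0 (0x3F): sum1=63, sum2=63
  after byte 1 (0x49): sum1=136, sum2=199
  after byte 2 (0x40): sum1=200, sum2=144
  after byte 3 (0xFC): sum1=197, sum2=86
  after byte 4 (0xFB): sum1=193, sum2=24
Checksum = sum2·256 + sum1 = 24·256 + 193 = 6337 = 0x18C1.

18C1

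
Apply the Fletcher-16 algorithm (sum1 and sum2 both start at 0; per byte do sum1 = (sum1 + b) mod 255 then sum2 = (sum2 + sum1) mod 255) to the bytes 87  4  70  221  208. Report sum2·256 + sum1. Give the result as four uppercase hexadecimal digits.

2450

Running sums (mod 255):
  after byte 0 (87): sum1=87, sum2=87
  after byte 1 (4): sum1=91, sum2=178
  after byte 2 (70): sum1=161, sum2=84
  after byte 3 (221): sum1=127, sum2=211
  after byte 4 (208): sum1=80, sum2=36
Checksum = sum2·256 + sum1 = 36·256 + 80 = 9296 = 0x2450.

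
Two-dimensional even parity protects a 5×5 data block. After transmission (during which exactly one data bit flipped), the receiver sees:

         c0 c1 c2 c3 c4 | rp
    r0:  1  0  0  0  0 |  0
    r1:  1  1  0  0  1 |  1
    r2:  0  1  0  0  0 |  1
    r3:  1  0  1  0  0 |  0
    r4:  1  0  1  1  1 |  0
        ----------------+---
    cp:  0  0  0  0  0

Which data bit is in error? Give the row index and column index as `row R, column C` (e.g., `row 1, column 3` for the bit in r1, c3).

row 0, column 3

Recompute each row's even parity and compare to rp:
  r0: data parity 1, sent rp 0 → mismatch
  r1: data parity 1, sent rp 1 → ok
  r2: data parity 1, sent rp 1 → ok
  r3: data parity 0, sent rp 0 → ok
  r4: data parity 0, sent rp 0 → ok
Recompute each column's even parity and compare to cp:
  c0: data parity 0, sent cp 0 → ok
  c1: data parity 0, sent cp 0 → ok
  c2: data parity 0, sent cp 0 → ok
  c3: data parity 1, sent cp 0 → mismatch
  c4: data parity 0, sent cp 0 → ok
Exactly one row (r0) and one column (c3) fail → the flipped bit is at their intersection.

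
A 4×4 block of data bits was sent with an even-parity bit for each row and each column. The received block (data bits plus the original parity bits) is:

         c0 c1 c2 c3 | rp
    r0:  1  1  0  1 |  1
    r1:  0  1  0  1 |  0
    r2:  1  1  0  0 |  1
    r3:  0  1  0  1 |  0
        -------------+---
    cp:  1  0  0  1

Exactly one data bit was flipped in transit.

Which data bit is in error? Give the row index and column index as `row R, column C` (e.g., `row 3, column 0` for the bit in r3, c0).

row 2, column 0

Recompute each row's even parity and compare to rp:
  r0: data parity 1, sent rp 1 → ok
  r1: data parity 0, sent rp 0 → ok
  r2: data parity 0, sent rp 1 → mismatch
  r3: data parity 0, sent rp 0 → ok
Recompute each column's even parity and compare to cp:
  c0: data parity 0, sent cp 1 → mismatch
  c1: data parity 0, sent cp 0 → ok
  c2: data parity 0, sent cp 0 → ok
  c3: data parity 1, sent cp 1 → ok
Exactly one row (r2) and one column (c0) fail → the flipped bit is at their intersection.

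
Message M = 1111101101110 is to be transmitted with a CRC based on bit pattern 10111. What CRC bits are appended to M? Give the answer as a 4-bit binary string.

1010

Append 4 zeros: 11111011011100000. Divide by 10111 (XOR where the leading bit is 1):
  pos 0: 11111 XOR 10111 = 01000
  pos 1: 10000 XOR 10111 = 00111
  pos 3: 11111 XOR 10111 = 01000
  pos 4: 10000 XOR 10111 = 00111
  pos 6: 11111 XOR 10111 = 01000
  pos 7: 10001 XOR 10111 = 00110
  pos 9: 11000 XOR 10111 = 01111
  pos 10: 11110 XOR 10111 = 01001
  pos 11: 10010 XOR 10111 = 00101
Remainder (last 4 bits) = 1010. This is the CRC / FCS.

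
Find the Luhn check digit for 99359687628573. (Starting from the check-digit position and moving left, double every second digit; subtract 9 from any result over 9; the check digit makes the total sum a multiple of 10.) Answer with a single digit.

1

Partial digits right→left: 3 7 5 8 2 6 7 8 6 9 5 3 9 9
Double every second digit counting from the check-digit position (so the 1st, 3rd, 5th, ... of the partial from the right).
  doubled (with −9 where >9): 6 1 4 5 3 1 9 → sum 29
  kept as-is: 7 8 6 8 9 3 9 → sum 50
Total = 29 + 50 = 79.
Check digit = (10 − (79 mod 10)) mod 10 = 1.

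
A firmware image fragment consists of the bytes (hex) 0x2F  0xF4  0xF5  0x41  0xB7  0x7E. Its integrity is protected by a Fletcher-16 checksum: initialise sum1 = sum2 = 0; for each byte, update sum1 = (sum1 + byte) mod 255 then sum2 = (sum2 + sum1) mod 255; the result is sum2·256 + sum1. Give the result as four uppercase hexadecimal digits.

6D91

Running sums (mod 255):
  after byte 0 (0x2F): sum1=47, sum2=47
  after byte 1 (0xF4): sum1=36, sum2=83
  after byte 2 (0xF5): sum1=26, sum2=109
  after byte 3 (0x41): sum1=91, sum2=200
  after byte 4 (0xB7): sum1=19, sum2=219
  after byte 5 (0x7E): sum1=145, sum2=109
Checksum = sum2·256 + sum1 = 109·256 + 145 = 28049 = 0x6D91.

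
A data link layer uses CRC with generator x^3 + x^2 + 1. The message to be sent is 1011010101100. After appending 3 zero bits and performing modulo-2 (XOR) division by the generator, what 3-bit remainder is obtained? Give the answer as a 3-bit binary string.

101

Append 3 zeros: 1011010101100000. Divide by 1101 (XOR where the leading bit is 1):
  pos 0: 1011 XOR 1101 = 0110
  pos 1: 1100 XOR 1101 = 0001
  pos 4: 1101 XOR 1101 = 0000
  pos 9: 1100 XOR 1101 = 0001
  pos 12: 1000 XOR 1101 = 0101
Remainder (last 3 bits) = 101. This is the CRC / FCS.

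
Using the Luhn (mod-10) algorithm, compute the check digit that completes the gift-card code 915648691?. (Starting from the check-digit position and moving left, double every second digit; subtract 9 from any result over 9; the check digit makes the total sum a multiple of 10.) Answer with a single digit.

3

Partial digits right→left: 1 9 6 8 4 6 5 1 9
Double every second digit counting from the check-digit position (so the 1st, 3rd, 5th, ... of the partial from the right).
  doubled (with −9 where >9): 2 3 8 1 9 → sum 23
  kept as-is: 9 8 6 1 → sum 24
Total = 23 + 24 = 47.
Check digit = (10 − (47 mod 10)) mod 10 = 3.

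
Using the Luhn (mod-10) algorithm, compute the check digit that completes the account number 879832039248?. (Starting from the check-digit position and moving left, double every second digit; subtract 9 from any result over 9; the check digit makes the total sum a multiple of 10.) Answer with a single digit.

Partial digits right→left: 8 4 2 9 3 0 2 3 8 9 7 8
Double every second digit counting from the check-digit position (so the 1st, 3rd, 5th, ... of the partial from the right).
  doubled (with −9 where >9): 7 4 6 4 7 5 → sum 33
  kept as-is: 4 9 0 3 9 8 → sum 33
Total = 33 + 33 = 66.
Check digit = (10 − (66 mod 10)) mod 10 = 4.

4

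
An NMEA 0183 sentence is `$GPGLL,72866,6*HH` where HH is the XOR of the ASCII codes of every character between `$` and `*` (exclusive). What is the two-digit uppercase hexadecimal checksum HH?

XOR the ASCII codes of the payload characters:
  'G' = 0x47 → acc = 0x47
  'P' = 0x50 → acc = 0x17
  'G' = 0x47 → acc = 0x50
  'L' = 0x4C → acc = 0x1C
  'L' = 0x4C → acc = 0x50
  ',' = 0x2C → acc = 0x7C
  '7' = 0x37 → acc = 0x4B
  '2' = 0x32 → acc = 0x79
  '8' = 0x38 → acc = 0x41
  '6' = 0x36 → acc = 0x77
  '6' = 0x36 → acc = 0x41
  ',' = 0x2C → acc = 0x6D
  '6' = 0x36 → acc = 0x5B
Checksum = 0x5B.

5B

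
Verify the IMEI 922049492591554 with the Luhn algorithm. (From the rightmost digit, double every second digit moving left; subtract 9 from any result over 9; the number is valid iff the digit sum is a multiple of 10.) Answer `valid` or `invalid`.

invalid

From the right, keep odd positions and double even positions (subtract 9 from any doubled value over 9):
  doubled (positions 2,4,...): 1 2 1 9 9 0 4 → sum 26
  kept (positions 1,3,...): 4 5 9 2 4 4 2 9 → sum 39
Total = 65.
65 mod 10 = 5, so the number is invalid.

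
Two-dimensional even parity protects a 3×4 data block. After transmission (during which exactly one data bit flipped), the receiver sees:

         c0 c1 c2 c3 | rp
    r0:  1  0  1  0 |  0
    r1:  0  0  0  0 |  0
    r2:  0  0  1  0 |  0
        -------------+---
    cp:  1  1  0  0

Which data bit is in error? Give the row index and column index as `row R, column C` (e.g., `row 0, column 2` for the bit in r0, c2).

row 2, column 1

Recompute each row's even parity and compare to rp:
  r0: data parity 0, sent rp 0 → ok
  r1: data parity 0, sent rp 0 → ok
  r2: data parity 1, sent rp 0 → mismatch
Recompute each column's even parity and compare to cp:
  c0: data parity 1, sent cp 1 → ok
  c1: data parity 0, sent cp 1 → mismatch
  c2: data parity 0, sent cp 0 → ok
  c3: data parity 0, sent cp 0 → ok
Exactly one row (r2) and one column (c1) fail → the flipped bit is at their intersection.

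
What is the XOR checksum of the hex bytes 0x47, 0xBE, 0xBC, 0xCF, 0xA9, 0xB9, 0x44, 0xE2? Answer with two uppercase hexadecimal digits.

3C

XOR the bytes together:
  start with 0x47
  0x47 ⊕ 0xBE = 0xF9
  0xF9 ⊕ 0xBC = 0x45
  0x45 ⊕ 0xCF = 0x8A
  0x8A ⊕ 0xA9 = 0x23
  0x23 ⊕ 0xB9 = 0x9A
  0x9A ⊕ 0x44 = 0xDE
  0xDE ⊕ 0xE2 = 0x3C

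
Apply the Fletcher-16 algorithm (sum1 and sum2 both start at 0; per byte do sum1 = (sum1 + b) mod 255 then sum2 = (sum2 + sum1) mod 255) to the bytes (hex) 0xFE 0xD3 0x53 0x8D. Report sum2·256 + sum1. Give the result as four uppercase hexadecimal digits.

Running sums (mod 255):
  after byte 0 (0xFE): sum1=254, sum2=254
  after byte 1 (0xD3): sum1=210, sum2=209
  after byte 2 (0x53): sum1=38, sum2=247
  after byte 3 (0x8D): sum1=179, sum2=171
Checksum = sum2·256 + sum1 = 171·256 + 179 = 43955 = 0xABB3.

ABB3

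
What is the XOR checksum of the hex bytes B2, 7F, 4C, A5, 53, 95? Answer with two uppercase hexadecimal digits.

E2

XOR the bytes together:
  start with 0xB2
  0xB2 ⊕ 0x7F = 0xCD
  0xCD ⊕ 0x4C = 0x81
  0x81 ⊕ 0xA5 = 0x24
  0x24 ⊕ 0x53 = 0x77
  0x77 ⊕ 0x95 = 0xE2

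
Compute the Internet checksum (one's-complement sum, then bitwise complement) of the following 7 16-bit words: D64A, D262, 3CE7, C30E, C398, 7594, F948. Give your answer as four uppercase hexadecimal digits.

24E6

One's-complement addition (fold any carry out of bit 15 back into bit 0):
  0xD64A + 0xD262 = 0x1A8AC → wrap carry → 0xA8AD
  0xA8AD + 0x3CE7 = 0x0E594
  0xE594 + 0xC30E = 0x1A8A2 → wrap carry → 0xA8A3
  0xA8A3 + 0xC398 = 0x16C3B → wrap carry → 0x6C3C
  0x6C3C + 0x7594 = 0x0E1D0
  0xE1D0 + 0xF948 = 0x1DB18 → wrap carry → 0xDB19
One's-complement sum = 0xDB19.
Checksum = ~0xDB19 & 0xFFFF = 0x24E6.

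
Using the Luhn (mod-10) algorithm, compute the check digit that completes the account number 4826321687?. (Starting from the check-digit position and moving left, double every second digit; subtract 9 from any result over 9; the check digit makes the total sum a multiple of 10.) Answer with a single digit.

0

Partial digits right→left: 7 8 6 1 2 3 6 2 8 4
Double every second digit counting from the check-digit position (so the 1st, 3rd, 5th, ... of the partial from the right).
  doubled (with −9 where >9): 5 3 4 3 7 → sum 22
  kept as-is: 8 1 3 2 4 → sum 18
Total = 22 + 18 = 40.
Check digit = (10 − (40 mod 10)) mod 10 = 0.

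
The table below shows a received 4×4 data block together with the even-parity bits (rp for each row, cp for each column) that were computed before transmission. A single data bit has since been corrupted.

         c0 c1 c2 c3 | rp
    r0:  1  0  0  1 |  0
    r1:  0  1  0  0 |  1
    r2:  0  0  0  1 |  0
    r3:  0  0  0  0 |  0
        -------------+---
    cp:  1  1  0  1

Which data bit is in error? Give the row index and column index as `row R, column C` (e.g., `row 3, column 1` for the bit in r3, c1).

Recompute each row's even parity and compare to rp:
  r0: data parity 0, sent rp 0 → ok
  r1: data parity 1, sent rp 1 → ok
  r2: data parity 1, sent rp 0 → mismatch
  r3: data parity 0, sent rp 0 → ok
Recompute each column's even parity and compare to cp:
  c0: data parity 1, sent cp 1 → ok
  c1: data parity 1, sent cp 1 → ok
  c2: data parity 0, sent cp 0 → ok
  c3: data parity 0, sent cp 1 → mismatch
Exactly one row (r2) and one column (c3) fail → the flipped bit is at their intersection.

row 2, column 3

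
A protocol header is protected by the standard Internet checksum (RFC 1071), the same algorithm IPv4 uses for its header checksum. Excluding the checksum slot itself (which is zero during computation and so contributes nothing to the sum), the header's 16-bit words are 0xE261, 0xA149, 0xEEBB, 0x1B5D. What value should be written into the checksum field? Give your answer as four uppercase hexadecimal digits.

723B

One's-complement addition (fold any carry out of bit 15 back into bit 0):
  0xE261 + 0xA149 = 0x183AA → wrap carry → 0x83AB
  0x83AB + 0xEEBB = 0x17266 → wrap carry → 0x7267
  0x7267 + 0x1B5D = 0x08DC4
One's-complement sum = 0x8DC4.
Checksum = ~0x8DC4 & 0xFFFF = 0x723B.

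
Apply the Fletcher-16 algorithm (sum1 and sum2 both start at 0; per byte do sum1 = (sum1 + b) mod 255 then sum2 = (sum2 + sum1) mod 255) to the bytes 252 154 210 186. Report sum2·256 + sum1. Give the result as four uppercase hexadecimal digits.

Running sums (mod 255):
  after byte 0 (252): sum1=252, sum2=252
  after byte 1 (154): sum1=151, sum2=148
  after byte 2 (210): sum1=106, sum2=254
  after byte 3 (186): sum1=37, sum2=36
Checksum = sum2·256 + sum1 = 36·256 + 37 = 9253 = 0x2425.

2425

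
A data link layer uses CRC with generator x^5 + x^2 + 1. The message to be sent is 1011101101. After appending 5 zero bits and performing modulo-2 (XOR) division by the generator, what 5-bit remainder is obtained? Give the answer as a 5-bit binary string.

11001

Append 5 zeros: 101110110100000. Divide by 100101 (XOR where the leading bit is 1):
  pos 0: 101110 XOR 100101 = 001011
  pos 2: 101111 XOR 100101 = 001010
  pos 4: 101001 XOR 100101 = 001100
  pos 6: 110000 XOR 100101 = 010101
  pos 7: 101010 XOR 100101 = 001111
  pos 9: 111100 XOR 100101 = 011001
Remainder (last 5 bits) = 11001. This is the CRC / FCS.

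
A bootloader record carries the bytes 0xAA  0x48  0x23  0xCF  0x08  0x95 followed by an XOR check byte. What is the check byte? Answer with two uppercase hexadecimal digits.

XOR the bytes together:
  start with 0xAA
  0xAA ⊕ 0x48 = 0xE2
  0xE2 ⊕ 0x23 = 0xC1
  0xC1 ⊕ 0xCF = 0x0E
  0x0E ⊕ 0x08 = 0x06
  0x06 ⊕ 0x95 = 0x93

93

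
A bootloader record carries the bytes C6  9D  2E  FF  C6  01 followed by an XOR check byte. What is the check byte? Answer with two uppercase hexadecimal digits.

XOR the bytes together:
  start with 0xC6
  0xC6 ⊕ 0x9D = 0x5B
  0x5B ⊕ 0x2E = 0x75
  0x75 ⊕ 0xFF = 0x8A
  0x8A ⊕ 0xC6 = 0x4C
  0x4C ⊕ 0x01 = 0x4D

4D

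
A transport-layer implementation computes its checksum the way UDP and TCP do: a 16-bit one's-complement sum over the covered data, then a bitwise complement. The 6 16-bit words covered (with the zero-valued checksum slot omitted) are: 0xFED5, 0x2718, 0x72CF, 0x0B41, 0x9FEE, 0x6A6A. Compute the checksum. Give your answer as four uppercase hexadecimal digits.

One's-complement addition (fold any carry out of bit 15 back into bit 0):
  0xFED5 + 0x2718 = 0x125ED → wrap carry → 0x25EE
  0x25EE + 0x72CF = 0x098BD
  0x98BD + 0x0B41 = 0x0A3FE
  0xA3FE + 0x9FEE = 0x143EC → wrap carry → 0x43ED
  0x43ED + 0x6A6A = 0x0AE57
One's-complement sum = 0xAE57.
Checksum = ~0xAE57 & 0xFFFF = 0x51A8.

51A8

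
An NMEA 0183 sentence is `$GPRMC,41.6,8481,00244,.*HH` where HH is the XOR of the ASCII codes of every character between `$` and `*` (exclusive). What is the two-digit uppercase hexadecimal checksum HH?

4F

XOR the ASCII codes of the payload characters:
  'G' = 0x47 → acc = 0x47
  'P' = 0x50 → acc = 0x17
  'R' = 0x52 → acc = 0x45
  'M' = 0x4D → acc = 0x08
  'C' = 0x43 → acc = 0x4B
  ',' = 0x2C → acc = 0x67
  '4' = 0x34 → acc = 0x53
  '1' = 0x31 → acc = 0x62
  '.' = 0x2E → acc = 0x4C
  '6' = 0x36 → acc = 0x7A
  ',' = 0x2C → acc = 0x56
  '8' = 0x38 → acc = 0x6E
  '4' = 0x34 → acc = 0x5A
  '8' = 0x38 → acc = 0x62
  '1' = 0x31 → acc = 0x53
  ',' = 0x2C → acc = 0x7F
  '0' = 0x30 → acc = 0x4F
  '0' = 0x30 → acc = 0x7F
  '2' = 0x32 → acc = 0x4D
  '4' = 0x34 → acc = 0x79
  '4' = 0x34 → acc = 0x4D
  ',' = 0x2C → acc = 0x61
  '.' = 0x2E → acc = 0x4F
Checksum = 0x4F.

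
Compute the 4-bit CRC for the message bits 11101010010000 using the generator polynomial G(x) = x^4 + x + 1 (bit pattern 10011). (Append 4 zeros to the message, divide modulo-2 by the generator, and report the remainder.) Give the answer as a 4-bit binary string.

Append 4 zeros: 111010100100000000. Divide by 10011 (XOR where the leading bit is 1):
  pos 0: 11101 XOR 10011 = 01110
  pos 1: 11100 XOR 10011 = 01111
  pos 2: 11111 XOR 10011 = 01100
  pos 3: 11000 XOR 10011 = 01011
  pos 4: 10110 XOR 10011 = 00101
  pos 6: 10110 XOR 10011 = 00101
  pos 8: 10100 XOR 10011 = 00111
  pos 10: 11100 XOR 10011 = 01111
  pos 11: 11110 XOR 10011 = 01101
  pos 12: 11010 XOR 10011 = 01001
  pos 13: 10010 XOR 10011 = 00001
Remainder (last 4 bits) = 0001. This is the CRC / FCS.

0001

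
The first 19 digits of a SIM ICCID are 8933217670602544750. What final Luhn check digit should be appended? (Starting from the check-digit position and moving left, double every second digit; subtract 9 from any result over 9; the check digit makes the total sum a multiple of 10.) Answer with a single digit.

0

Partial digits right→left: 0 5 7 4 4 5 2 0 6 0 7 6 7 1 2 3 3 9 8
Double every second digit counting from the check-digit position (so the 1st, 3rd, 5th, ... of the partial from the right).
  doubled (with −9 where >9): 0 5 8 4 3 5 5 4 6 7 → sum 47
  kept as-is: 5 4 5 0 0 6 1 3 9 → sum 33
Total = 47 + 33 = 80.
Check digit = (10 − (80 mod 10)) mod 10 = 0.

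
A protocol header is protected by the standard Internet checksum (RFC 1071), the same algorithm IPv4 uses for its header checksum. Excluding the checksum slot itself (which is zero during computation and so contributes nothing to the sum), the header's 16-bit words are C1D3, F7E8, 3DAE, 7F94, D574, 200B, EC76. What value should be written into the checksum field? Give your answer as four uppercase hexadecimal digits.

A709

One's-complement addition (fold any carry out of bit 15 back into bit 0):
  0xC1D3 + 0xF7E8 = 0x1B9BB → wrap carry → 0xB9BC
  0xB9BC + 0x3DAE = 0x0F76A
  0xF76A + 0x7F94 = 0x176FE → wrap carry → 0x76FF
  0x76FF + 0xD574 = 0x14C73 → wrap carry → 0x4C74
  0x4C74 + 0x200B = 0x06C7F
  0x6C7F + 0xEC76 = 0x158F5 → wrap carry → 0x58F6
One's-complement sum = 0x58F6.
Checksum = ~0x58F6 & 0xFFFF = 0xA709.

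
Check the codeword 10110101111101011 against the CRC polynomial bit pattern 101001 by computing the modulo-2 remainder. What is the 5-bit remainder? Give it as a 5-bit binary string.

01111

Modulo-2 division of 10110101111101011 by 101001:
  pos 0: 101101 XOR 101001 = 000100
  pos 3: 100011 XOR 101001 = 001010
  pos 5: 101011 XOR 101001 = 000010
  pos 9: 101010 XOR 101001 = 000011
Remainder = 01111 (nonzero — an error is detected).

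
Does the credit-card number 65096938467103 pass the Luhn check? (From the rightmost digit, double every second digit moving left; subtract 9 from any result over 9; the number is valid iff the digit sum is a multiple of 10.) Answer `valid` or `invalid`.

From the right, keep odd positions and double even positions (subtract 9 from any doubled value over 9):
  doubled (positions 2,4,...): 0 5 8 6 3 0 3 → sum 25
  kept (positions 1,3,...): 3 1 6 8 9 9 5 → sum 41
Total = 66.
66 mod 10 = 6, so the number is invalid.

invalid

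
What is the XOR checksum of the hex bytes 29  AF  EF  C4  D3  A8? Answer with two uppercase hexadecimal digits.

XOR the bytes together:
  start with 0x29
  0x29 ⊕ 0xAF = 0x86
  0x86 ⊕ 0xEF = 0x69
  0x69 ⊕ 0xC4 = 0xAD
  0xAD ⊕ 0xD3 = 0x7E
  0x7E ⊕ 0xA8 = 0xD6

D6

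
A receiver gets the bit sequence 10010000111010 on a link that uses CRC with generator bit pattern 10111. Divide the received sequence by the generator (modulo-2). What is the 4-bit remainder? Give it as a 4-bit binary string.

0000

Modulo-2 division of 10010000111010 by 10111:
  pos 0: 10010 XOR 10111 = 00101
  pos 2: 10100 XOR 10111 = 00011
  pos 5: 11011 XOR 10111 = 01100
  pos 6: 11001 XOR 10111 = 01110
  pos 7: 11100 XOR 10111 = 01011
  pos 8: 10111 XOR 10111 = 00000
Remainder = 0000 (zero — the frame passes the CRC check).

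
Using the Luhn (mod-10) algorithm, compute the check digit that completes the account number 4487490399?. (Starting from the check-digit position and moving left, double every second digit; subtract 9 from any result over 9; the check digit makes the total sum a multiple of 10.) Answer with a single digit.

Partial digits right→left: 9 9 3 0 9 4 7 8 4 4
Double every second digit counting from the check-digit position (so the 1st, 3rd, 5th, ... of the partial from the right).
  doubled (with −9 where >9): 9 6 9 5 8 → sum 37
  kept as-is: 9 0 4 8 4 → sum 25
Total = 37 + 25 = 62.
Check digit = (10 − (62 mod 10)) mod 10 = 8.

8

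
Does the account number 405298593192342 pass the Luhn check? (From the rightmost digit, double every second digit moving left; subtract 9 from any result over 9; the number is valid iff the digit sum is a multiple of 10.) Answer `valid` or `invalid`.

invalid

From the right, keep odd positions and double even positions (subtract 9 from any doubled value over 9):
  doubled (positions 2,4,...): 8 4 2 9 7 4 0 → sum 34
  kept (positions 1,3,...): 2 3 9 3 5 9 5 4 → sum 40
Total = 74.
74 mod 10 = 4, so the number is invalid.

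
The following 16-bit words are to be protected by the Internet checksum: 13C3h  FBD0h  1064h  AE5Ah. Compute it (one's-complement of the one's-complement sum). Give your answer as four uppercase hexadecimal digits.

One's-complement addition (fold any carry out of bit 15 back into bit 0):
  0x13C3 + 0xFBD0 = 0x10F93 → wrap carry → 0x0F94
  0x0F94 + 0x1064 = 0x01FF8
  0x1FF8 + 0xAE5A = 0x0CE52
One's-complement sum = 0xCE52.
Checksum = ~0xCE52 & 0xFFFF = 0x31AD.

31AD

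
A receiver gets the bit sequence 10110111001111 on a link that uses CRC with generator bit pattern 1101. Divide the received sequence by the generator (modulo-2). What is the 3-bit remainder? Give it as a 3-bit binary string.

Modulo-2 division of 10110111001111 by 1101:
  pos 0: 1011 XOR 1101 = 0110
  pos 1: 1100 XOR 1101 = 0001
  pos 4: 1111 XOR 1101 = 0010
  pos 6: 1000 XOR 1101 = 0101
  pos 7: 1011 XOR 1101 = 0110
  pos 8: 1101 XOR 1101 = 0000
Remainder = 011 (nonzero — an error is detected).

011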